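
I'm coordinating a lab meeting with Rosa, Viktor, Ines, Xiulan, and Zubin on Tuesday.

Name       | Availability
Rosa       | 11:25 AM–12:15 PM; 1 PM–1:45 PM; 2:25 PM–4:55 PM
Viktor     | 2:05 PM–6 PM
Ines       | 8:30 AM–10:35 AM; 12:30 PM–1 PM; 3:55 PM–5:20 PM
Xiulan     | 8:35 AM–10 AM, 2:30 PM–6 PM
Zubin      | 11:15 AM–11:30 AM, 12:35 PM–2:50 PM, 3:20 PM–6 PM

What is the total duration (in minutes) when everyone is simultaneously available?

60

Rosa ∩ Viktor: 14:25-16:55.
Rosa ∩ Viktor ∩ Ines: 15:55-16:55.
Rosa ∩ Viktor ∩ Ines ∩ Xiulan: 15:55-16:55.
Rosa ∩ Viktor ∩ Ines ∩ Xiulan ∩ Zubin: 15:55-16:55.
That's a single block of 60 minutes.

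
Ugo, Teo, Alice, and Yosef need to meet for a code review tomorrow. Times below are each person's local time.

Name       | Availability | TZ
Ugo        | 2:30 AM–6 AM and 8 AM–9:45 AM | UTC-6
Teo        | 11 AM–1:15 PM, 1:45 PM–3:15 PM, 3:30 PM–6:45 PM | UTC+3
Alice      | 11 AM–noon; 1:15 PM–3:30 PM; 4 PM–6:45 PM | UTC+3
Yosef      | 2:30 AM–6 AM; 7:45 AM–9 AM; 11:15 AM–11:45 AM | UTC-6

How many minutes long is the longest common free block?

Ugo in UTC: 08:30-12:00, 14:00-15:45 (add 6h to convert from UTC-6).
Teo in UTC: 08:00-10:15, 10:45-12:15, 12:30-15:45 (subtract 3h to convert from UTC+3).
Alice in UTC: 08:00-09:00, 10:15-12:30, 13:00-15:45 (subtract 3h to convert from UTC+3).
Yosef in UTC: 08:30-12:00, 13:45-15:00, 17:15-17:45 (add 6h to convert from UTC-6).
Ugo ∩ Teo: 08:30-10:15, 10:45-12:00, 14:00-15:45.
Ugo ∩ Teo ∩ Alice: 08:30-09:00, 10:45-12:00, 14:00-15:45.
Ugo ∩ Teo ∩ Alice ∩ Yosef: 08:30-09:00, 10:45-12:00, 14:00-15:00.
Those are the intersection windows.
The longest is 10:45-12:00 at 75 minutes.

75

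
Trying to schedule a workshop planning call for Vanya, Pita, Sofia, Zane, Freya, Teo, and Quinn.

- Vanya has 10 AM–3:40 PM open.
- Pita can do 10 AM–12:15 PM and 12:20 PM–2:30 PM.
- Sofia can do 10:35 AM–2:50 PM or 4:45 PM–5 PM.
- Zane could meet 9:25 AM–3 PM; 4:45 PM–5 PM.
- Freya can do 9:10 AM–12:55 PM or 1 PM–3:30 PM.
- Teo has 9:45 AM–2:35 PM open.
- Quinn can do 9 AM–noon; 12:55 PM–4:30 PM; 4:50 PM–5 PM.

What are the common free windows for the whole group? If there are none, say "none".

10:35-12:00, 13:00-14:30

Vanya ∩ Pita: 10:00-12:15, 12:20-14:30.
Vanya ∩ Pita ∩ Sofia: 10:35-12:15, 12:20-14:30.
Vanya ∩ Pita ∩ Sofia ∩ Zane: 10:35-12:15, 12:20-14:30.
Vanya ∩ Pita ∩ Sofia ∩ Zane ∩ Freya: 10:35-12:15, 12:20-12:55, 13:00-14:30.
Vanya ∩ Pita ∩ Sofia ∩ Zane ∩ Freya ∩ Teo: 10:35-12:15, 12:20-12:55, 13:00-14:30.
Vanya ∩ Pita ∩ Sofia ∩ Zane ∩ Freya ∩ Teo ∩ Quinn: 10:35-12:00, 13:00-14:30.
So the common availability across everyone is 10:35-12:00, 13:00-14:30.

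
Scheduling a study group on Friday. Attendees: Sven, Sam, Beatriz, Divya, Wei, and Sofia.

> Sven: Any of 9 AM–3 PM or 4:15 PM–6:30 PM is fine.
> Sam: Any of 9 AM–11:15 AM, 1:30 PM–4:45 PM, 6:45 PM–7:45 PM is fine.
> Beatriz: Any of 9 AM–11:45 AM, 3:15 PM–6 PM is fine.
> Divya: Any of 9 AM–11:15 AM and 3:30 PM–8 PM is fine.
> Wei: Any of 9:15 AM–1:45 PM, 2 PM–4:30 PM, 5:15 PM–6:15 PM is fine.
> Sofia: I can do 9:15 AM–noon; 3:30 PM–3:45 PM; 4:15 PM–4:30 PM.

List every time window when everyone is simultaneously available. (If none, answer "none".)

Sven ∩ Sam: 09:00-11:15, 13:30-15:00, 16:15-16:45.
Sven ∩ Sam ∩ Beatriz: 09:00-11:15, 16:15-16:45.
Sven ∩ Sam ∩ Beatriz ∩ Divya: 09:00-11:15, 16:15-16:45.
Sven ∩ Sam ∩ Beatriz ∩ Divya ∩ Wei: 09:15-11:15, 16:15-16:30.
Sven ∩ Sam ∩ Beatriz ∩ Divya ∩ Wei ∩ Sofia: 09:15-11:15, 16:15-16:30.
So the common availability across everyone is 09:15-11:15, 16:15-16:30.

09:15-11:15, 16:15-16:30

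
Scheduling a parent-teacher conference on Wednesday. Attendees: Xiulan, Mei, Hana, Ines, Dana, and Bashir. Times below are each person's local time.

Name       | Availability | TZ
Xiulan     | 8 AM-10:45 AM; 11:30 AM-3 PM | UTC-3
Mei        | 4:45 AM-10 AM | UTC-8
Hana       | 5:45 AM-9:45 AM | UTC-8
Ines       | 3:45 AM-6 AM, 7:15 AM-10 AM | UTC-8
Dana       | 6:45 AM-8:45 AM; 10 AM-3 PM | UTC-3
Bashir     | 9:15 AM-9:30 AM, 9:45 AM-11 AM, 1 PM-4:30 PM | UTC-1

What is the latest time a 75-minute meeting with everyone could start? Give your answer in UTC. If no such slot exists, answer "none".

Xiulan in UTC: 11:00-13:45, 14:30-18:00 (add 3h to convert from UTC-3).
Mei in UTC: 12:45-18:00 (add 8h to convert from UTC-8).
Hana in UTC: 13:45-17:45 (add 8h to convert from UTC-8).
Ines in UTC: 11:45-14:00, 15:15-18:00 (add 8h to convert from UTC-8).
Dana in UTC: 09:45-11:45, 13:00-18:00 (add 3h to convert from UTC-3).
Bashir in UTC: 10:15-10:30, 10:45-12:00, 14:00-17:30 (add 1h to convert from UTC-1).
Xiulan ∩ Mei: 12:45-13:45, 14:30-18:00.
Xiulan ∩ Mei ∩ Hana: 14:30-17:45.
Xiulan ∩ Mei ∩ Hana ∩ Ines: 15:15-17:45.
Xiulan ∩ Mei ∩ Hana ∩ Ines ∩ Dana: 15:15-17:45.
Xiulan ∩ Mei ∩ Hana ∩ Ines ∩ Dana ∩ Bashir: 15:15-17:30.
So the common availability across everyone is 15:15-17:30.
The last common window of at least 75 minutes is 15:15-17:30; a 75-minute meeting can start as late as 16:15 and still end by 17:30.

16:15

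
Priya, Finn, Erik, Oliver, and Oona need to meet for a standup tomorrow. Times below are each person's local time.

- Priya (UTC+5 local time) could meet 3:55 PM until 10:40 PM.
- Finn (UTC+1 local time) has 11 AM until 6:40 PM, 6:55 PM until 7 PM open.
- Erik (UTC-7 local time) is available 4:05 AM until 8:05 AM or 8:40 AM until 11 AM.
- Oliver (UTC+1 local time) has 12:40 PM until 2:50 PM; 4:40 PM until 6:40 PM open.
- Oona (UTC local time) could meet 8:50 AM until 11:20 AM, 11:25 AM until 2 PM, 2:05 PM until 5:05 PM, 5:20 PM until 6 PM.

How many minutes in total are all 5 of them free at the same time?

Priya in UTC: 10:55-17:40 (subtract 5h to convert from UTC+5).
Finn in UTC: 10:00-17:40, 17:55-18:00 (subtract 1h to convert from UTC+1).
Erik in UTC: 11:05-15:05, 15:40-18:00 (add 7h to convert from UTC-7).
Oliver in UTC: 11:40-13:50, 15:40-17:40 (subtract 1h to convert from UTC+1).
Oona in UTC: 08:50-11:20, 11:25-14:00, 14:05-17:05, 17:20-18:00.
Priya ∩ Finn: 10:55-17:40.
Priya ∩ Finn ∩ Erik: 11:05-15:05, 15:40-17:40.
Priya ∩ Finn ∩ Erik ∩ Oliver: 11:40-13:50, 15:40-17:40.
Priya ∩ Finn ∩ Erik ∩ Oliver ∩ Oona: 11:40-13:50, 15:40-17:05, 17:20-17:40.
Summing the common windows: 130 + 85 + 20 = 235 minutes.

235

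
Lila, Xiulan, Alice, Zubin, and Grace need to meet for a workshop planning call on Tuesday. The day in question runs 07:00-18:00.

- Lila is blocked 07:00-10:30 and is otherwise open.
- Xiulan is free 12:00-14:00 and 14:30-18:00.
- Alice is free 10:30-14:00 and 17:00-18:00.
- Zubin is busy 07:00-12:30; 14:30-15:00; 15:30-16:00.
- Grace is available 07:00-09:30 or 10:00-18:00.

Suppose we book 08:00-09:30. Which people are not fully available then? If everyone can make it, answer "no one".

Lila free: 10:30-18:00 (invert busy blocks within the working day).
Xiulan free: 12:00-14:00, 14:30-18:00.
Alice free: 10:30-14:00, 17:00-18:00.
Zubin free: 12:30-14:30, 15:00-15:30, 16:00-18:00 (invert busy blocks within the working day).
Grace free: 07:00-09:30, 10:00-18:00.
Lila: not fully free for 08:00-09:30. Xiulan: not fully free for 08:00-09:30. Alice: not fully free for 08:00-09:30. Zubin: not fully free for 08:00-09:30. Grace: free for 08:00-09:30.

Alice, Lila, Xiulan, Zubin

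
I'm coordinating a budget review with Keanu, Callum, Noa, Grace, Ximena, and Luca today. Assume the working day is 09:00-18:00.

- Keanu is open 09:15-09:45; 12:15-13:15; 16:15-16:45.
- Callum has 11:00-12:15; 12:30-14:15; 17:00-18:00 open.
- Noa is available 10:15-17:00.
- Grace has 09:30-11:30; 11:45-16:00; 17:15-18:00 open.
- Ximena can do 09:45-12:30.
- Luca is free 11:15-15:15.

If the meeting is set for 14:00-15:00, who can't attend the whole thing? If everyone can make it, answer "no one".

Keanu: not fully free for 14:00-15:00. Callum: not fully free for 14:00-15:00. Noa: free for 14:00-15:00. Grace: free for 14:00-15:00. Ximena: not fully free for 14:00-15:00. Luca: free for 14:00-15:00.

Callum, Keanu, Ximena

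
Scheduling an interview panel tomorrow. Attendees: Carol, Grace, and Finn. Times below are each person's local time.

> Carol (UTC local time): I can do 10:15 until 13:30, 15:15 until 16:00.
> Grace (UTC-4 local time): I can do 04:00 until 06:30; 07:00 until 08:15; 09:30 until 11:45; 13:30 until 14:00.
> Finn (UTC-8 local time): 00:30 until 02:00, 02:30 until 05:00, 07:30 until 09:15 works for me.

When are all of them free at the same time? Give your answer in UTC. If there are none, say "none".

Carol in UTC: 10:15-13:30, 15:15-16:00.
Grace in UTC: 08:00-10:30, 11:00-12:15, 13:30-15:45, 17:30-18:00 (add 4h to convert from UTC-4).
Finn in UTC: 08:30-10:00, 10:30-13:00, 15:30-17:15 (add 8h to convert from UTC-8).
Carol ∩ Grace: 10:15-10:30, 11:00-12:15, 15:15-15:45.
Carol ∩ Grace ∩ Finn: 11:00-12:15, 15:30-15:45.
So the common availability across everyone is 11:00-12:15, 15:30-15:45.

11:00-12:15, 15:30-15:45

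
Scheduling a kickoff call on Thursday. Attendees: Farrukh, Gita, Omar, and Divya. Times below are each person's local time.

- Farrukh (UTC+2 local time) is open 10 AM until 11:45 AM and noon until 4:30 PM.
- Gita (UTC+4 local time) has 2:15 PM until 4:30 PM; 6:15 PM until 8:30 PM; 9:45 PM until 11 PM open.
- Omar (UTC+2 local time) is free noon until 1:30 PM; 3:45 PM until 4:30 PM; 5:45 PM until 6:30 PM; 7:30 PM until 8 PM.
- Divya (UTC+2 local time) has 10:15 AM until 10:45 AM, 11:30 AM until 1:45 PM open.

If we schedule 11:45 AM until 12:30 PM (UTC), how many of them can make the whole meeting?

Farrukh in UTC: 08:00-09:45, 10:00-14:30 (subtract 2h to convert from UTC+2).
Gita in UTC: 10:15-12:30, 14:15-16:30, 17:45-19:00 (subtract 4h to convert from UTC+4).
Omar in UTC: 10:00-11:30, 13:45-14:30, 15:45-16:30, 17:30-18:00 (subtract 2h to convert from UTC+2).
Divya in UTC: 08:15-08:45, 09:30-11:45 (subtract 2h to convert from UTC+2).
Farrukh and Gita can make the full 11:45-12:30 slot — that's 2.

2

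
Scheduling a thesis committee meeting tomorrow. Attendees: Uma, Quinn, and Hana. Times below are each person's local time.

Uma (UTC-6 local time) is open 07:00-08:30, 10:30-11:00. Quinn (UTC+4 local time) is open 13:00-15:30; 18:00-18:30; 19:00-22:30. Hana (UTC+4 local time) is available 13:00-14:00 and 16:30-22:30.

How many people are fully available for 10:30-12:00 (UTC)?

Uma in UTC: 13:00-14:30, 16:30-17:00 (add 6h to convert from UTC-6).
Quinn in UTC: 09:00-11:30, 14:00-14:30, 15:00-18:30 (subtract 4h to convert from UTC+4).
Hana in UTC: 09:00-10:00, 12:30-18:30 (subtract 4h to convert from UTC+4).
nobody can make the full 10:30-12:00 slot — that's 0.

0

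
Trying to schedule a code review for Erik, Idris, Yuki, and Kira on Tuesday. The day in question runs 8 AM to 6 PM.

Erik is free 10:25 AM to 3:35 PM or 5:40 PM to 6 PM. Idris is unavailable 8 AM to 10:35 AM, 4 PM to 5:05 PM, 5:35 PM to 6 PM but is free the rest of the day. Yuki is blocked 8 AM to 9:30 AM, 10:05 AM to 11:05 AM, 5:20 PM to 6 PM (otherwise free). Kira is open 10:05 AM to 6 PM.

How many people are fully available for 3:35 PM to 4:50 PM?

Erik free: 10:25-15:35, 17:40-18:00.
Idris free: 10:35-16:00, 17:05-17:35 (invert busy blocks within the working day).
Yuki free: 09:30-10:05, 11:05-17:20 (invert busy blocks within the working day).
Kira free: 10:05-18:00.
Yuki and Kira can make the full 15:35-16:50 slot — that's 2.

2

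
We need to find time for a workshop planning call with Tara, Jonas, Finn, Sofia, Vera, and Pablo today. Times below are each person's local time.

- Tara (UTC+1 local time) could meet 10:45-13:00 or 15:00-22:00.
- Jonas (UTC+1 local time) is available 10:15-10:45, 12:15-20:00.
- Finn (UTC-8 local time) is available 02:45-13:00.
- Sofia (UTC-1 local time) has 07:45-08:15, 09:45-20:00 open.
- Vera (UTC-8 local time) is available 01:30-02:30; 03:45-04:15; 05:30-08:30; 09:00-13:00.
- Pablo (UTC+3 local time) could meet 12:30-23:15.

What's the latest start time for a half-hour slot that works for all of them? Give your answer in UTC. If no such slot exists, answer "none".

Tara in UTC: 09:45-12:00, 14:00-21:00 (subtract 1h to convert from UTC+1).
Jonas in UTC: 09:15-09:45, 11:15-19:00 (subtract 1h to convert from UTC+1).
Finn in UTC: 10:45-21:00 (add 8h to convert from UTC-8).
Sofia in UTC: 08:45-09:15, 10:45-21:00 (add 1h to convert from UTC-1).
Vera in UTC: 09:30-10:30, 11:45-12:15, 13:30-16:30, 17:00-21:00 (add 8h to convert from UTC-8).
Pablo in UTC: 09:30-20:15 (subtract 3h to convert from UTC+3).
Tara ∩ Jonas: 11:15-12:00, 14:00-19:00.
Tara ∩ Jonas ∩ Finn: 11:15-12:00, 14:00-19:00.
Tara ∩ Jonas ∩ Finn ∩ Sofia: 11:15-12:00, 14:00-19:00.
Tara ∩ Jonas ∩ Finn ∩ Sofia ∩ Vera: 11:45-12:00, 14:00-16:30, 17:00-19:00.
Tara ∩ Jonas ∩ Finn ∩ Sofia ∩ Vera ∩ Pablo: 11:45-12:00, 14:00-16:30, 17:00-19:00.
Those are the intersection windows.
The last common window of at least 30 minutes is 17:00-19:00; a 30-minute meeting can start as late as 18:30 and still end by 19:00.

18:30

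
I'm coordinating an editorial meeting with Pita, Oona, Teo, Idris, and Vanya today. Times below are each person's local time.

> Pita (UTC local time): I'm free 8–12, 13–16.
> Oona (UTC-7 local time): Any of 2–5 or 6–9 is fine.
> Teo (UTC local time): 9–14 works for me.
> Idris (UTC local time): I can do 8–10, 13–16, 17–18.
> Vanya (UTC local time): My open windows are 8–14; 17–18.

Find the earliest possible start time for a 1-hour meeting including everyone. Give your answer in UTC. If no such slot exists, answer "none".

09:00

Pita in UTC: 08:00-12:00, 13:00-16:00.
Oona in UTC: 09:00-12:00, 13:00-16:00 (add 7h to convert from UTC-7).
Teo in UTC: 09:00-14:00.
Idris in UTC: 08:00-10:00, 13:00-16:00, 17:00-18:00.
Vanya in UTC: 08:00-14:00, 17:00-18:00.
Pita ∩ Oona: 09:00-12:00, 13:00-16:00.
Pita ∩ Oona ∩ Teo: 09:00-12:00, 13:00-14:00.
Pita ∩ Oona ∩ Teo ∩ Idris: 09:00-10:00, 13:00-14:00.
Pita ∩ Oona ∩ Teo ∩ Idris ∩ Vanya: 09:00-10:00, 13:00-14:00.
The first common window of at least 60 minutes is 09:00-10:00, so the earliest start is 09:00.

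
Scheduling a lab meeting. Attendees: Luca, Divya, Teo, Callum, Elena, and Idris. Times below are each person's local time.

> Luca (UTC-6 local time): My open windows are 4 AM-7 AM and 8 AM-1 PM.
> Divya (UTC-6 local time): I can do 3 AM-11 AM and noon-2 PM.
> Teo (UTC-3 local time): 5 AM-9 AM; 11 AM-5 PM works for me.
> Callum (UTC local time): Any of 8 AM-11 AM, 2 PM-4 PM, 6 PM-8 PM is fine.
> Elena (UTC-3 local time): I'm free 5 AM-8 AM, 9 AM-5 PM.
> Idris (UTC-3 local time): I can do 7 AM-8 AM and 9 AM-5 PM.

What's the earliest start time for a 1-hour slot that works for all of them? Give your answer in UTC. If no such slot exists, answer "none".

10:00

Luca in UTC: 10:00-13:00, 14:00-19:00 (add 6h to convert from UTC-6).
Divya in UTC: 09:00-17:00, 18:00-20:00 (add 6h to convert from UTC-6).
Teo in UTC: 08:00-12:00, 14:00-20:00 (add 3h to convert from UTC-3).
Callum in UTC: 08:00-11:00, 14:00-16:00, 18:00-20:00.
Elena in UTC: 08:00-11:00, 12:00-20:00 (add 3h to convert from UTC-3).
Idris in UTC: 10:00-11:00, 12:00-20:00 (add 3h to convert from UTC-3).
Luca ∩ Divya: 10:00-13:00, 14:00-17:00, 18:00-19:00.
Luca ∩ Divya ∩ Teo: 10:00-12:00, 14:00-17:00, 18:00-19:00.
Luca ∩ Divya ∩ Teo ∩ Callum: 10:00-11:00, 14:00-16:00, 18:00-19:00.
Luca ∩ Divya ∩ Teo ∩ Callum ∩ Elena: 10:00-11:00, 14:00-16:00, 18:00-19:00.
Luca ∩ Divya ∩ Teo ∩ Callum ∩ Elena ∩ Idris: 10:00-11:00, 14:00-16:00, 18:00-19:00.
The first common window of at least 60 minutes is 10:00-11:00, so the earliest start is 10:00.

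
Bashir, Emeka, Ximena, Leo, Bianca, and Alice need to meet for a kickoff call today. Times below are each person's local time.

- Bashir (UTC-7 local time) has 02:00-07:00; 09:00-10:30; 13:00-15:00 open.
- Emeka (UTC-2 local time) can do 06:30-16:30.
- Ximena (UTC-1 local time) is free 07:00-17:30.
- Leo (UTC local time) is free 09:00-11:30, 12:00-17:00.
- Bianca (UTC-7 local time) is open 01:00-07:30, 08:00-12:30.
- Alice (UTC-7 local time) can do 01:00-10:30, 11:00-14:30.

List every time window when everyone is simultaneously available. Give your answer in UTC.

Bashir in UTC: 09:00-14:00, 16:00-17:30, 20:00-22:00 (add 7h to convert from UTC-7).
Emeka in UTC: 08:30-18:30 (add 2h to convert from UTC-2).
Ximena in UTC: 08:00-18:30 (add 1h to convert from UTC-1).
Leo in UTC: 09:00-11:30, 12:00-17:00.
Bianca in UTC: 08:00-14:30, 15:00-19:30 (add 7h to convert from UTC-7).
Alice in UTC: 08:00-17:30, 18:00-21:30 (add 7h to convert from UTC-7).
Bashir ∩ Emeka: 09:00-14:00, 16:00-17:30.
Bashir ∩ Emeka ∩ Ximena: 09:00-14:00, 16:00-17:30.
Bashir ∩ Emeka ∩ Ximena ∩ Leo: 09:00-11:30, 12:00-14:00, 16:00-17:00.
Bashir ∩ Emeka ∩ Ximena ∩ Leo ∩ Bianca: 09:00-11:30, 12:00-14:00, 16:00-17:00.
Bashir ∩ Emeka ∩ Ximena ∩ Leo ∩ Bianca ∩ Alice: 09:00-11:30, 12:00-14:00, 16:00-17:00.

09:00-11:30, 12:00-14:00, 16:00-17:00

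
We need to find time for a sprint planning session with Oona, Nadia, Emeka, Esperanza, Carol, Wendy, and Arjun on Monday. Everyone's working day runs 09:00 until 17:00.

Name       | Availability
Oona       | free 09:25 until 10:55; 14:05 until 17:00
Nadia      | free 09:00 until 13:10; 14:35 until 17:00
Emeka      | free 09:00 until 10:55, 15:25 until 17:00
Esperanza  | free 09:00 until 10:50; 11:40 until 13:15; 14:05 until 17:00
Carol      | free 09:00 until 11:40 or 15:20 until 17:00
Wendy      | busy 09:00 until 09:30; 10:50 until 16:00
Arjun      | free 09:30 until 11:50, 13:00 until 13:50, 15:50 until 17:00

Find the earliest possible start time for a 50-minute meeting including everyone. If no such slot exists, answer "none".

09:30

Oona free: 09:25-10:55, 14:05-17:00.
Nadia free: 09:00-13:10, 14:35-17:00.
Emeka free: 09:00-10:55, 15:25-17:00.
Esperanza free: 09:00-10:50, 11:40-13:15, 14:05-17:00.
Carol free: 09:00-11:40, 15:20-17:00.
Wendy free: 09:30-10:50, 16:00-17:00 (invert busy blocks within the working day).
Arjun free: 09:30-11:50, 13:00-13:50, 15:50-17:00.
Oona ∩ Nadia: 09:25-10:55, 14:35-17:00.
Oona ∩ Nadia ∩ Emeka: 09:25-10:55, 15:25-17:00.
Oona ∩ Nadia ∩ Emeka ∩ Esperanza: 09:25-10:50, 15:25-17:00.
Oona ∩ Nadia ∩ Emeka ∩ Esperanza ∩ Carol: 09:25-10:50, 15:25-17:00.
Oona ∩ Nadia ∩ Emeka ∩ Esperanza ∩ Carol ∩ Wendy: 09:30-10:50, 16:00-17:00.
Oona ∩ Nadia ∩ Emeka ∩ Esperanza ∩ Carol ∩ Wendy ∩ Arjun: 09:30-10:50, 16:00-17:00.
The first common window of at least 50 minutes is 09:30-10:50, so the earliest start is 09:30.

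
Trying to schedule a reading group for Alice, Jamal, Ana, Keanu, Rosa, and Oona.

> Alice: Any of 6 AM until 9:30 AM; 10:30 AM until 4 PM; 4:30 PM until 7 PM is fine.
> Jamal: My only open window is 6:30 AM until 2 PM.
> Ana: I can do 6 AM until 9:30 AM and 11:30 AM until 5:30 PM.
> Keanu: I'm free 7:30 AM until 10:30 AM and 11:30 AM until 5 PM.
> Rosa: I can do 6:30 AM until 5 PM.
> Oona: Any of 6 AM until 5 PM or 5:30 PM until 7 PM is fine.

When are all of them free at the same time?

Alice ∩ Jamal: 06:30-09:30, 10:30-14:00.
Alice ∩ Jamal ∩ Ana: 06:30-09:30, 11:30-14:00.
Alice ∩ Jamal ∩ Ana ∩ Keanu: 07:30-09:30, 11:30-14:00.
Alice ∩ Jamal ∩ Ana ∩ Keanu ∩ Rosa: 07:30-09:30, 11:30-14:00.
Alice ∩ Jamal ∩ Ana ∩ Keanu ∩ Rosa ∩ Oona: 07:30-09:30, 11:30-14:00.

07:30-09:30, 11:30-14:00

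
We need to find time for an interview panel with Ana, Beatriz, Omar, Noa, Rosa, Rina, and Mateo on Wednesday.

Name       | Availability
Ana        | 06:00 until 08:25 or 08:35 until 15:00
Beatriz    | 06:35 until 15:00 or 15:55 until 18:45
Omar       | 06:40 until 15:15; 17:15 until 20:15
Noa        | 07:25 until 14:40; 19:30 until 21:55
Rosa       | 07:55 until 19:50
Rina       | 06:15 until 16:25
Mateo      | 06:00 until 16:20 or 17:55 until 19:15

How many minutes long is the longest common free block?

Ana ∩ Beatriz: 06:35-08:25, 08:35-15:00.
Ana ∩ Beatriz ∩ Omar: 06:40-08:25, 08:35-15:00.
Ana ∩ Beatriz ∩ Omar ∩ Noa: 07:25-08:25, 08:35-14:40.
Ana ∩ Beatriz ∩ Omar ∩ Noa ∩ Rosa: 07:55-08:25, 08:35-14:40.
Ana ∩ Beatriz ∩ Omar ∩ Noa ∩ Rosa ∩ Rina: 07:55-08:25, 08:35-14:40.
Ana ∩ Beatriz ∩ Omar ∩ Noa ∩ Rosa ∩ Rina ∩ Mateo: 07:55-08:25, 08:35-14:40.
Those are the intersection windows.
The longest is 08:35-14:40 at 365 minutes.

365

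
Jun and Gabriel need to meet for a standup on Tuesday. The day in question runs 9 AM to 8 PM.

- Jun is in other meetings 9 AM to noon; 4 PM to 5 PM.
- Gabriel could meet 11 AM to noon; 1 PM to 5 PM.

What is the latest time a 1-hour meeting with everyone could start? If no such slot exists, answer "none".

Jun free: 12:00-16:00, 17:00-20:00 (invert busy blocks within the working day).
Gabriel free: 11:00-12:00, 13:00-17:00.
Jun ∩ Gabriel: 13:00-16:00.
The last common window of at least 60 minutes is 13:00-16:00; a 60-minute meeting can start as late as 15:00 and still end by 16:00.

15:00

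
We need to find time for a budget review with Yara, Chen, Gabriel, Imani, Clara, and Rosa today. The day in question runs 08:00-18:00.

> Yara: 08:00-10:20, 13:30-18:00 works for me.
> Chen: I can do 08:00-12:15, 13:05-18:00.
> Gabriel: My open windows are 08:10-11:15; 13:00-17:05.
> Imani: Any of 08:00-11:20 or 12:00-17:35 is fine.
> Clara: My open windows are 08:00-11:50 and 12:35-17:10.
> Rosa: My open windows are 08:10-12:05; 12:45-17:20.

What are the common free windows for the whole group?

08:10-10:20, 13:30-17:05

Yara ∩ Chen: 08:00-10:20, 13:30-18:00.
Yara ∩ Chen ∩ Gabriel: 08:10-10:20, 13:30-17:05.
Yara ∩ Chen ∩ Gabriel ∩ Imani: 08:10-10:20, 13:30-17:05.
Yara ∩ Chen ∩ Gabriel ∩ Imani ∩ Clara: 08:10-10:20, 13:30-17:05.
Yara ∩ Chen ∩ Gabriel ∩ Imani ∩ Clara ∩ Rosa: 08:10-10:20, 13:30-17:05.
So the common availability across everyone is 08:10-10:20, 13:30-17:05.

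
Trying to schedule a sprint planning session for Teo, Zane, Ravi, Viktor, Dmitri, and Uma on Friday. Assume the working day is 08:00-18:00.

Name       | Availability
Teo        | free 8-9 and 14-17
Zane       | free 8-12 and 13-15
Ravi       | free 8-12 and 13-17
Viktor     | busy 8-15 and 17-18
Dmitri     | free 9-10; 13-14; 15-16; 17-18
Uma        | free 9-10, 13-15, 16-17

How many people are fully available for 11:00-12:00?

2

Teo free: 08:00-09:00, 14:00-17:00.
Zane free: 08:00-12:00, 13:00-15:00.
Ravi free: 08:00-12:00, 13:00-17:00.
Viktor free: 15:00-17:00 (invert busy blocks within the working day).
Dmitri free: 09:00-10:00, 13:00-14:00, 15:00-16:00, 17:00-18:00.
Uma free: 09:00-10:00, 13:00-15:00, 16:00-17:00.
Zane and Ravi can make the full 11:00-12:00 slot — that's 2.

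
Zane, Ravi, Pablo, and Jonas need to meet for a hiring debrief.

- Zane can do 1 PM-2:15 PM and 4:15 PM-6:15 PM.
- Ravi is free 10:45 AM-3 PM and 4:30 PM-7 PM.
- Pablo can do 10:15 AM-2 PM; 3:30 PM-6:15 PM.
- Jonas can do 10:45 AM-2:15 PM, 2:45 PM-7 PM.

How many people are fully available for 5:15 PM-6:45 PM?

2

Ravi and Jonas can make the full 17:15-18:45 slot — that's 2.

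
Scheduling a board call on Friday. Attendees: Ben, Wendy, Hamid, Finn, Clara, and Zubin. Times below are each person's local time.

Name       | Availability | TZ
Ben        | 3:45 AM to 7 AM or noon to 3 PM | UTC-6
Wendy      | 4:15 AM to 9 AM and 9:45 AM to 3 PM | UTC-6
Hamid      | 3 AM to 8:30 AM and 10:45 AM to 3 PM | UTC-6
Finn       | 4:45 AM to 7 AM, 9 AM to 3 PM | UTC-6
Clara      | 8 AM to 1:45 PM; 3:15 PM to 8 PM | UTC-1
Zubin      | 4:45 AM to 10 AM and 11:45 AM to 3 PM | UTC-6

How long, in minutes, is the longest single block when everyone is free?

Ben in UTC: 09:45-13:00, 18:00-21:00 (add 6h to convert from UTC-6).
Wendy in UTC: 10:15-15:00, 15:45-21:00 (add 6h to convert from UTC-6).
Hamid in UTC: 09:00-14:30, 16:45-21:00 (add 6h to convert from UTC-6).
Finn in UTC: 10:45-13:00, 15:00-21:00 (add 6h to convert from UTC-6).
Clara in UTC: 09:00-14:45, 16:15-21:00 (add 1h to convert from UTC-1).
Zubin in UTC: 10:45-16:00, 17:45-21:00 (add 6h to convert from UTC-6).
Ben ∩ Wendy: 10:15-13:00, 18:00-21:00.
Ben ∩ Wendy ∩ Hamid: 10:15-13:00, 18:00-21:00.
Ben ∩ Wendy ∩ Hamid ∩ Finn: 10:45-13:00, 18:00-21:00.
Ben ∩ Wendy ∩ Hamid ∩ Finn ∩ Clara: 10:45-13:00, 18:00-21:00.
Ben ∩ Wendy ∩ Hamid ∩ Finn ∩ Clara ∩ Zubin: 10:45-13:00, 18:00-21:00.
The longest is 18:00-21:00 at 180 minutes.

180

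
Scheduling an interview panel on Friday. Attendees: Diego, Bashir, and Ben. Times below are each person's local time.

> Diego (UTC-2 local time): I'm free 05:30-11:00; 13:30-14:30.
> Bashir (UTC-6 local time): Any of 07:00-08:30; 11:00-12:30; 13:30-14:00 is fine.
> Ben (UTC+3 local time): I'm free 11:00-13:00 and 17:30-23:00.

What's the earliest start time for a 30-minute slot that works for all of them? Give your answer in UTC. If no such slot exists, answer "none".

Diego in UTC: 07:30-13:00, 15:30-16:30 (add 2h to convert from UTC-2).
Bashir in UTC: 13:00-14:30, 17:00-18:30, 19:30-20:00 (add 6h to convert from UTC-6).
Ben in UTC: 08:00-10:00, 14:30-20:00 (subtract 3h to convert from UTC+3).
Diego ∩ Bashir: ∅.
Diego ∩ Bashir ∩ Ben: ∅.
There is no time when everyone is free.
No common window is at least 30 minutes long.

none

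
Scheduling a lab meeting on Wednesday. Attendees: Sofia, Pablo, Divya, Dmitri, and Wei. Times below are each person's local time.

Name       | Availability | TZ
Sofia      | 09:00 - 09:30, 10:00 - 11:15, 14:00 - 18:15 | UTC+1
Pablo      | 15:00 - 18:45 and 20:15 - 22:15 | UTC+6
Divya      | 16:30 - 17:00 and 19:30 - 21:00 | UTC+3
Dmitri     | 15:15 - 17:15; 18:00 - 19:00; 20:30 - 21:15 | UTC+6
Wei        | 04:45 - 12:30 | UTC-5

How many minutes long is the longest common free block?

0

Sofia in UTC: 08:00-08:30, 09:00-10:15, 13:00-17:15 (subtract 1h to convert from UTC+1).
Pablo in UTC: 09:00-12:45, 14:15-16:15 (subtract 6h to convert from UTC+6).
Divya in UTC: 13:30-14:00, 16:30-18:00 (subtract 3h to convert from UTC+3).
Dmitri in UTC: 09:15-11:15, 12:00-13:00, 14:30-15:15 (subtract 6h to convert from UTC+6).
Wei in UTC: 09:45-17:30 (add 5h to convert from UTC-5).
Sofia ∩ Pablo: 09:00-10:15, 14:15-16:15.
Sofia ∩ Pablo ∩ Divya: ∅.
Sofia ∩ Pablo ∩ Divya ∩ Dmitri: ∅.
Sofia ∩ Pablo ∩ Divya ∩ Dmitri ∩ Wei: ∅.
There is no time when everyone is free.
No common window exists, so the longest block is 0 minutes.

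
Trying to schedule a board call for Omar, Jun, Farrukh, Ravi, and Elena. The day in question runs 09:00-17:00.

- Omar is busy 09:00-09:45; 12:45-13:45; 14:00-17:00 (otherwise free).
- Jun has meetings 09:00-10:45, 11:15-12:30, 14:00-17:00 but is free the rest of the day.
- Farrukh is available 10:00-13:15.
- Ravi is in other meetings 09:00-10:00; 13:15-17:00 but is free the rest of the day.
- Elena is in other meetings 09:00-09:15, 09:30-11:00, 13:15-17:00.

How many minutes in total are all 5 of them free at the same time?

30

Omar free: 09:45-12:45, 13:45-14:00 (invert busy blocks within the working day).
Jun free: 10:45-11:15, 12:30-14:00 (invert busy blocks within the working day).
Farrukh free: 10:00-13:15.
Ravi free: 10:00-13:15 (invert busy blocks within the working day).
Elena free: 09:15-09:30, 11:00-13:15 (invert busy blocks within the working day).
Omar ∩ Jun: 10:45-11:15, 12:30-12:45, 13:45-14:00.
Omar ∩ Jun ∩ Farrukh: 10:45-11:15, 12:30-12:45.
Omar ∩ Jun ∩ Farrukh ∩ Ravi: 10:45-11:15, 12:30-12:45.
Omar ∩ Jun ∩ Farrukh ∩ Ravi ∩ Elena: 11:00-11:15, 12:30-12:45.
Those are the intersection windows.
Summing the common windows: 15 + 15 = 30 minutes.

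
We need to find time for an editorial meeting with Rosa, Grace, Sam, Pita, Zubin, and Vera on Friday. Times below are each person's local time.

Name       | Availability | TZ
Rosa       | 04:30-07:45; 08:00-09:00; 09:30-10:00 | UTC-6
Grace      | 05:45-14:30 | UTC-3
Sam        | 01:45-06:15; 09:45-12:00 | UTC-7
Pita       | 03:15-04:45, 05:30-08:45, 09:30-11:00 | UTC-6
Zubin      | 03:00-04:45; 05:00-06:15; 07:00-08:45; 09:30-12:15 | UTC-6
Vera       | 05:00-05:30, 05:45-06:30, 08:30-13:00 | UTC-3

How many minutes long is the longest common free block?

Rosa in UTC: 10:30-13:45, 14:00-15:00, 15:30-16:00 (add 6h to convert from UTC-6).
Grace in UTC: 08:45-17:30 (add 3h to convert from UTC-3).
Sam in UTC: 08:45-13:15, 16:45-19:00 (add 7h to convert from UTC-7).
Pita in UTC: 09:15-10:45, 11:30-14:45, 15:30-17:00 (add 6h to convert from UTC-6).
Zubin in UTC: 09:00-10:45, 11:00-12:15, 13:00-14:45, 15:30-18:15 (add 6h to convert from UTC-6).
Vera in UTC: 08:00-08:30, 08:45-09:30, 11:30-16:00 (add 3h to convert from UTC-3).
Rosa ∩ Grace: 10:30-13:45, 14:00-15:00, 15:30-16:00.
Rosa ∩ Grace ∩ Sam: 10:30-13:15.
Rosa ∩ Grace ∩ Sam ∩ Pita: 10:30-10:45, 11:30-13:15.
Rosa ∩ Grace ∩ Sam ∩ Pita ∩ Zubin: 10:30-10:45, 11:30-12:15, 13:00-13:15.
Rosa ∩ Grace ∩ Sam ∩ Pita ∩ Zubin ∩ Vera: 11:30-12:15, 13:00-13:15.
Those are the intersection windows.
The longest is 11:30-12:15 at 45 minutes.

45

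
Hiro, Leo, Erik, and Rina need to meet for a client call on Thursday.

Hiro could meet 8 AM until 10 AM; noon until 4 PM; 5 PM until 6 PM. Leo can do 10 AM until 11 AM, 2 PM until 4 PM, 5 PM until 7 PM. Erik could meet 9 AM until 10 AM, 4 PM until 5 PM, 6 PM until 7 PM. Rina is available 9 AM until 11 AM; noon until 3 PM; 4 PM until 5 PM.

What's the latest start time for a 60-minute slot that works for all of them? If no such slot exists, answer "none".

Hiro ∩ Leo: 14:00-16:00, 17:00-18:00.
Hiro ∩ Leo ∩ Erik: ∅.
Hiro ∩ Leo ∩ Erik ∩ Rina: ∅.
There is no time when everyone is free.
No common window is at least 60 minutes long.

none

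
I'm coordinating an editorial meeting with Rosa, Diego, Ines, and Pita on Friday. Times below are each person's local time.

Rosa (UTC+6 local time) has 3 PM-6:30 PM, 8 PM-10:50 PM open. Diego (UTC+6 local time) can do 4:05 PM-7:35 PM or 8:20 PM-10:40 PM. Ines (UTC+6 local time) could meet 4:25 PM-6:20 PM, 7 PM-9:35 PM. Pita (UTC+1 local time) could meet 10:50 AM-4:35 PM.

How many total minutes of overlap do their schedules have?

Rosa in UTC: 09:00-12:30, 14:00-16:50 (subtract 6h to convert from UTC+6).
Diego in UTC: 10:05-13:35, 14:20-16:40 (subtract 6h to convert from UTC+6).
Ines in UTC: 10:25-12:20, 13:00-15:35 (subtract 6h to convert from UTC+6).
Pita in UTC: 09:50-15:35 (subtract 1h to convert from UTC+1).
Rosa ∩ Diego: 10:05-12:30, 14:20-16:40.
Rosa ∩ Diego ∩ Ines: 10:25-12:20, 14:20-15:35.
Rosa ∩ Diego ∩ Ines ∩ Pita: 10:25-12:20, 14:20-15:35.
Summing the common windows: 115 + 75 = 190 minutes.

190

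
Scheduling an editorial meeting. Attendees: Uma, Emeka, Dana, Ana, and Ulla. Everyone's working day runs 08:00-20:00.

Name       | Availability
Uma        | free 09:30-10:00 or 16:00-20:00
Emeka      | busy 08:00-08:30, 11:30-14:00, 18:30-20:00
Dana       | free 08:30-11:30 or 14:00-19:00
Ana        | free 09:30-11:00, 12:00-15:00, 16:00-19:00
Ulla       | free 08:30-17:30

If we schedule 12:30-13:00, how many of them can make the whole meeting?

Uma free: 09:30-10:00, 16:00-20:00.
Emeka free: 08:30-11:30, 14:00-18:30 (invert busy blocks within the working day).
Dana free: 08:30-11:30, 14:00-19:00.
Ana free: 09:30-11:00, 12:00-15:00, 16:00-19:00.
Ulla free: 08:30-17:30.
Ana and Ulla can make the full 12:30-13:00 slot — that's 2.

2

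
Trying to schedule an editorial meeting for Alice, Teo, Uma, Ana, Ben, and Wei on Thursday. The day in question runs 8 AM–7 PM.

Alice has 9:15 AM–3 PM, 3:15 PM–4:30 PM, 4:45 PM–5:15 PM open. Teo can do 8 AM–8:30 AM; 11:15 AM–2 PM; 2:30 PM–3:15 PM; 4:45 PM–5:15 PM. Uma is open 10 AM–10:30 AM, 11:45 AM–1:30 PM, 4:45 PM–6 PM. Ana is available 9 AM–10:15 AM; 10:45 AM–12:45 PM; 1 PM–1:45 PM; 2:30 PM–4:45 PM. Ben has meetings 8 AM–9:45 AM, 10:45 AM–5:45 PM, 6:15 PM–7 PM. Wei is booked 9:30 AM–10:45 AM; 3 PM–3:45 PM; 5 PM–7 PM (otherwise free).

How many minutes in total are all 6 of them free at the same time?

0

Alice free: 09:15-15:00, 15:15-16:30, 16:45-17:15.
Teo free: 08:00-08:30, 11:15-14:00, 14:30-15:15, 16:45-17:15.
Uma free: 10:00-10:30, 11:45-13:30, 16:45-18:00.
Ana free: 09:00-10:15, 10:45-12:45, 13:00-13:45, 14:30-16:45.
Ben free: 09:45-10:45, 17:45-18:15 (invert busy blocks within the working day).
Wei free: 08:00-09:30, 10:45-15:00, 15:45-17:00 (invert busy blocks within the working day).
Alice ∩ Teo: 11:15-14:00, 14:30-15:00, 16:45-17:15.
Alice ∩ Teo ∩ Uma: 11:45-13:30, 16:45-17:15.
Alice ∩ Teo ∩ Uma ∩ Ana: 11:45-12:45, 13:00-13:30.
Alice ∩ Teo ∩ Uma ∩ Ana ∩ Ben: ∅.
Alice ∩ Teo ∩ Uma ∩ Ana ∩ Ben ∩ Wei: ∅.
There is no time when everyone is free.
There is no common window, so the total is 0 minutes.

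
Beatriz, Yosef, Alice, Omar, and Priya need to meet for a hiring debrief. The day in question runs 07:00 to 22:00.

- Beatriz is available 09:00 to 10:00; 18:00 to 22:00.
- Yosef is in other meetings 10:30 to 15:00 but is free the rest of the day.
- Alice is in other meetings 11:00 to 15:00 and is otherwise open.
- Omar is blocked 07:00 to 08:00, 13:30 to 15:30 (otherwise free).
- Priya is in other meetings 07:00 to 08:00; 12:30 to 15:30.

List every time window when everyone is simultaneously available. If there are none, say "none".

09:00-10:00, 18:00-22:00

Beatriz free: 09:00-10:00, 18:00-22:00.
Yosef free: 07:00-10:30, 15:00-22:00 (invert busy blocks within the working day).
Alice free: 07:00-11:00, 15:00-22:00 (invert busy blocks within the working day).
Omar free: 08:00-13:30, 15:30-22:00 (invert busy blocks within the working day).
Priya free: 08:00-12:30, 15:30-22:00 (invert busy blocks within the working day).
Beatriz ∩ Yosef: 09:00-10:00, 18:00-22:00.
Beatriz ∩ Yosef ∩ Alice: 09:00-10:00, 18:00-22:00.
Beatriz ∩ Yosef ∩ Alice ∩ Omar: 09:00-10:00, 18:00-22:00.
Beatriz ∩ Yosef ∩ Alice ∩ Omar ∩ Priya: 09:00-10:00, 18:00-22:00.
So the common availability across everyone is 09:00-10:00, 18:00-22:00.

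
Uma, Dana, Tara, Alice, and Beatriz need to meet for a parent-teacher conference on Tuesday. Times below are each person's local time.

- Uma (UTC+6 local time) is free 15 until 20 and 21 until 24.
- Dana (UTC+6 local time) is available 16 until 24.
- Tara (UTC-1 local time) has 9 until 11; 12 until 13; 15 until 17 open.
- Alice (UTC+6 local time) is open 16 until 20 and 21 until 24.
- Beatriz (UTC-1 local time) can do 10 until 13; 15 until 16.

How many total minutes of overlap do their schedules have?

Uma in UTC: 09:00-14:00, 15:00-18:00 (subtract 6h to convert from UTC+6).
Dana in UTC: 10:00-18:00 (subtract 6h to convert from UTC+6).
Tara in UTC: 10:00-12:00, 13:00-14:00, 16:00-18:00 (add 1h to convert from UTC-1).
Alice in UTC: 10:00-14:00, 15:00-18:00 (subtract 6h to convert from UTC+6).
Beatriz in UTC: 11:00-14:00, 16:00-17:00 (add 1h to convert from UTC-1).
Uma ∩ Dana: 10:00-14:00, 15:00-18:00.
Uma ∩ Dana ∩ Tara: 10:00-12:00, 13:00-14:00, 16:00-18:00.
Uma ∩ Dana ∩ Tara ∩ Alice: 10:00-12:00, 13:00-14:00, 16:00-18:00.
Uma ∩ Dana ∩ Tara ∩ Alice ∩ Beatriz: 11:00-12:00, 13:00-14:00, 16:00-17:00.
Summing the common windows: 60 + 60 + 60 = 180 minutes.

180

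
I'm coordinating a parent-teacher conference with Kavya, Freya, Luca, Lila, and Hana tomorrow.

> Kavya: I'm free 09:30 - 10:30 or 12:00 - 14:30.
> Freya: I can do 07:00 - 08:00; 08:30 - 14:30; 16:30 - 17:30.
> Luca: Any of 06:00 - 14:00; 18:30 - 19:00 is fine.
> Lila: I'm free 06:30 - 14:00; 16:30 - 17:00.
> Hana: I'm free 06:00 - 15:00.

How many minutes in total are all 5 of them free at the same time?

Kavya ∩ Freya: 09:30-10:30, 12:00-14:30.
Kavya ∩ Freya ∩ Luca: 09:30-10:30, 12:00-14:00.
Kavya ∩ Freya ∩ Luca ∩ Lila: 09:30-10:30, 12:00-14:00.
Kavya ∩ Freya ∩ Luca ∩ Lila ∩ Hana: 09:30-10:30, 12:00-14:00.
Summing the common windows: 60 + 120 = 180 minutes.

180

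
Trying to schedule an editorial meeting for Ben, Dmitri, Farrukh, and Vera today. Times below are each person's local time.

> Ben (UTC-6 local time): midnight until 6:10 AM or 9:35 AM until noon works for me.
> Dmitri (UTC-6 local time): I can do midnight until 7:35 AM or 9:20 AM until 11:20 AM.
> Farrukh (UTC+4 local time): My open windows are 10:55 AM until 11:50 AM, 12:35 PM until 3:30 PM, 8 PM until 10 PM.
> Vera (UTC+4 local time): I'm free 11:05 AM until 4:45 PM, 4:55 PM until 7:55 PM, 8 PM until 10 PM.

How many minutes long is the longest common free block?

Ben in UTC: 06:00-12:10, 15:35-18:00 (add 6h to convert from UTC-6).
Dmitri in UTC: 06:00-13:35, 15:20-17:20 (add 6h to convert from UTC-6).
Farrukh in UTC: 06:55-07:50, 08:35-11:30, 16:00-18:00 (subtract 4h to convert from UTC+4).
Vera in UTC: 07:05-12:45, 12:55-15:55, 16:00-18:00 (subtract 4h to convert from UTC+4).
Ben ∩ Dmitri: 06:00-12:10, 15:35-17:20.
Ben ∩ Dmitri ∩ Farrukh: 06:55-07:50, 08:35-11:30, 16:00-17:20.
Ben ∩ Dmitri ∩ Farrukh ∩ Vera: 07:05-07:50, 08:35-11:30, 16:00-17:20.
The longest is 08:35-11:30 at 175 minutes.

175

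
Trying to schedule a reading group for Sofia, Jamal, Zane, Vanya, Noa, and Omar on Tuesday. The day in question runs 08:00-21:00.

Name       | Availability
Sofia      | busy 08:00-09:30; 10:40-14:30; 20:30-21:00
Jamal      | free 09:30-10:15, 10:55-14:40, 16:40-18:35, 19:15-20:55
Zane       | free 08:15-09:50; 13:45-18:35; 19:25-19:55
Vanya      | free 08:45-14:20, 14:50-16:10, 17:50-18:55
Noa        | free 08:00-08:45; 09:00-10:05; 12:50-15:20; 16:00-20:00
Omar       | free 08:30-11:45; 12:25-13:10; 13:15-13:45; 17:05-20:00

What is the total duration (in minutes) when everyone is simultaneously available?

Sofia free: 09:30-10:40, 14:30-20:30 (invert busy blocks within the working day).
Jamal free: 09:30-10:15, 10:55-14:40, 16:40-18:35, 19:15-20:55.
Zane free: 08:15-09:50, 13:45-18:35, 19:25-19:55.
Vanya free: 08:45-14:20, 14:50-16:10, 17:50-18:55.
Noa free: 08:00-08:45, 09:00-10:05, 12:50-15:20, 16:00-20:00.
Omar free: 08:30-11:45, 12:25-13:10, 13:15-13:45, 17:05-20:00.
Sofia ∩ Jamal: 09:30-10:15, 14:30-14:40, 16:40-18:35, 19:15-20:30.
Sofia ∩ Jamal ∩ Zane: 09:30-09:50, 14:30-14:40, 16:40-18:35, 19:25-19:55.
Sofia ∩ Jamal ∩ Zane ∩ Vanya: 09:30-09:50, 17:50-18:35.
Sofia ∩ Jamal ∩ Zane ∩ Vanya ∩ Noa: 09:30-09:50, 17:50-18:35.
Sofia ∩ Jamal ∩ Zane ∩ Vanya ∩ Noa ∩ Omar: 09:30-09:50, 17:50-18:35.
Summing the common windows: 20 + 45 = 65 minutes.

65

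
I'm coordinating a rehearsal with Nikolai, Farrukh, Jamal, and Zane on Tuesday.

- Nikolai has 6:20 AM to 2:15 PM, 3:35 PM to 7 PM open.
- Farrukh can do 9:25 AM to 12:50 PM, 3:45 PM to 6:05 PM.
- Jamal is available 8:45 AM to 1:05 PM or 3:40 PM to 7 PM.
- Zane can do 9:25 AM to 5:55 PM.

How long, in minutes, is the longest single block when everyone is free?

205

Nikolai ∩ Farrukh: 09:25-12:50, 15:45-18:05.
Nikolai ∩ Farrukh ∩ Jamal: 09:25-12:50, 15:45-18:05.
Nikolai ∩ Farrukh ∩ Jamal ∩ Zane: 09:25-12:50, 15:45-17:55.
The longest is 09:25-12:50 at 205 minutes.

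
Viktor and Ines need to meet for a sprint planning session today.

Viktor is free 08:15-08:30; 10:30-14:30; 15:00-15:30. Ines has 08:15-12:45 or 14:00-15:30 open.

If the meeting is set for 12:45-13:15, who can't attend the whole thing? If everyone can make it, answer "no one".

Ines

Viktor: free for 12:45-13:15. Ines: not fully free for 12:45-13:15.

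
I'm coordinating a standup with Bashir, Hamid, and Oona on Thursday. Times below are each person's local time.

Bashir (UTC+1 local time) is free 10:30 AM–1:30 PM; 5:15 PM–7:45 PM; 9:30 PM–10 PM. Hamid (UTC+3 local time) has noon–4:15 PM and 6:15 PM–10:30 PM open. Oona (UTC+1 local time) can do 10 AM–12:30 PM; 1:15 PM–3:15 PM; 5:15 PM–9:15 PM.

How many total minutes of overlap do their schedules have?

285

Bashir in UTC: 09:30-12:30, 16:15-18:45, 20:30-21:00 (subtract 1h to convert from UTC+1).
Hamid in UTC: 09:00-13:15, 15:15-19:30 (subtract 3h to convert from UTC+3).
Oona in UTC: 09:00-11:30, 12:15-14:15, 16:15-20:15 (subtract 1h to convert from UTC+1).
Bashir ∩ Hamid: 09:30-12:30, 16:15-18:45.
Bashir ∩ Hamid ∩ Oona: 09:30-11:30, 12:15-12:30, 16:15-18:45.
Summing the common windows: 120 + 15 + 150 = 285 minutes.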